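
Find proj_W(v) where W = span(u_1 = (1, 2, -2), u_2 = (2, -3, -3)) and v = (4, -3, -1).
proj_W(v) = (160/97, -310/97, -230/97)

Set up U = [u_1 | ... | u_2] ∈ R^(3×2). The projector onto W = col(U) is P = U (U^T U)^(-1) U^T.
Compute U^T U =
  [9, 2]
  [2, 22],
and U^T v = (0, 20).
Solve U^T U · c = U^T v for the coefficients: c = (-20/97, 90/97). The projection is proj_W(v) = U c.
Check: (v - proj_W(v)) · u_1 = 0  (should be 0).
Check: (v - proj_W(v)) · u_2 = 0  (should be 0).
Result: proj_W(v) = (160/97, -310/97, -230/97).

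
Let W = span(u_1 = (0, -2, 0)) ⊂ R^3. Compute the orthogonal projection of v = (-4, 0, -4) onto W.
proj_W(v) = (0, 0, 0)

Set up U = [u_1 | ... | u_1] ∈ R^(3×1). The projector onto W = col(U) is P = U (U^T U)^(-1) U^T.
Compute U^T U =
  [4],
and U^T v = (0).
Solve U^T U · c = U^T v for the coefficients: c = (0). The projection is proj_W(v) = U c.
Check: (v - proj_W(v)) · u_1 = 0  (should be 0).
Result: proj_W(v) = (0, 0, 0).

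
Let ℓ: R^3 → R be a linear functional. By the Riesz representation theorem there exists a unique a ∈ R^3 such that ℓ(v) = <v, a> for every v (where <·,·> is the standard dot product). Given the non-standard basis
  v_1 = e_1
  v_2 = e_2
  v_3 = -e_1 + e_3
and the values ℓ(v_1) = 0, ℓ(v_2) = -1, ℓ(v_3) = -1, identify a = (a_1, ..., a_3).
a = (0, -1, -1)

Write a = (a_1, ..., a_3) in the standard basis. For each basis vector v_i, ℓ(v_i) = <v_i, a> is a linear equation in the a_j's. Collect the n equations into a matrix system V a = ℓ, where row i of V is v_i (expressed in the standard basis). Since V is invertible (lower-triangular with 1s on the diagonal, up to permutation), solve by back-substitution:
  V =
[[1, 0, 0],
 [0, 1, 0],
 [-1, 0, 1]]
  V a = (0, -1, -1)
Solving gives a = (0, -1, -1).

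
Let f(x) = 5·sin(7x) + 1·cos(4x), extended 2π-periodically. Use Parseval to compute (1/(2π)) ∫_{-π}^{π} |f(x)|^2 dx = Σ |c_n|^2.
Σ |c_n|^2 = 13

Expand |f|^2 and use orthogonality of {sin(nx), cos(mx)} on [-π, π]:
  ∫_{-π}^{π} sin(nx)^2 dx = π, ∫ cos(mx)^2 dx = π, and cross terms integrate to 0.
So ∫_{-π}^{π} f(x)^2 dx = 5^2 · π + 1^2 · π = (25 + 1)π.
Divide by 2π: (25 + 1)/2 = 13.
By Parseval, this equals Σ |c_n|^2.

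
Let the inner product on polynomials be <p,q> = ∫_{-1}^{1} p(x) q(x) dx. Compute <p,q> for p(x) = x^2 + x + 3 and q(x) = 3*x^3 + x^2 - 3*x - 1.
<p,q> = -76/15

Expand the product: p(x)·q(x) = 3*x^5 + 4*x^4 + 7*x^3 - x^2 - 10*x - 3.
∫_{-1}^{1} of each monomial x^k gives [2/(k+1) if k even, 0 if k odd]. Integrating term-by-term (or equivalently evaluating the antiderivative F(x) = x^6/2 + 4*x^5/5 + 7*x^4/4 - x^3/3 - 5*x^2 - 3*x at the endpoints):
  F(1) − F(−1) = -317/60 − (-13/60) = -76/15.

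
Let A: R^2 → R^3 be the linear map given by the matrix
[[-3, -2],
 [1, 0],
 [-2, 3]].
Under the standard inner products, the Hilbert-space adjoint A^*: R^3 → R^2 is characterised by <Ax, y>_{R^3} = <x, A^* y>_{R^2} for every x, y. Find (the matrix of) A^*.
A^* = A^T =
[[-3, 1, -2],
 [-2, 0, 3]]

For real matrices with standard dot products, the defining identity <Ax, y> = <x, A^* y> gives (Ax)^T y = x^T (A^*) y, i.e. x^T A^T y = x^T (A^*) y. Since this holds for all x, y, we must have A^* = A^T. Therefore
A^* =
[[-3, 1, -2],
 [-2, 0, 3]].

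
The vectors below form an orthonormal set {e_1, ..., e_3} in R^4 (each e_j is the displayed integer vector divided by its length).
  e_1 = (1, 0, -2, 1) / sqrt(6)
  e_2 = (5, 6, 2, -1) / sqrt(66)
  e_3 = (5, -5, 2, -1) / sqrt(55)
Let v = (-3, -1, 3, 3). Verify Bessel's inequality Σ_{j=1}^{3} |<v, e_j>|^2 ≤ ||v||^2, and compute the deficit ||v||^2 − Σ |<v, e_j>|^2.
Σ |<v, e_j>|^2 = 59/5; ||v||^2 = 28; deficit = 81/5

Write each e_j = u_j / sqrt(<u_j, u_j>) where u_j is the displayed integer vector. Then <v, e_j> = <v, u_j> / sqrt(<u_j, u_j>), so |<v, e_j>|^2 = <v, u_j>^2 / <u_j, u_j>.
Coefficients: <v, e_1> = -6/sqrt(6), <v, e_2> = -18/sqrt(66), <v, e_3> = -7/sqrt(55).
Square and sum: Σ |<v, e_j>|^2 = 59/5.
Compute ||v||^2 = v·v = 28.
Deficit = 28 − 59/5 = 81/5 ≥ 0, confirming Bessel's inequality. (The deficit equals ||v − Σ <v,e_j> e_j||^2, the squared distance from v to span{e_j}.)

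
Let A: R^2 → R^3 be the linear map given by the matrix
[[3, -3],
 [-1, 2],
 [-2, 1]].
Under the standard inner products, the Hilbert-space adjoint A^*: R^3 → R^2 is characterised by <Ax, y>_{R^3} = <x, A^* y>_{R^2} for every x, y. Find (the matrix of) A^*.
A^* = A^T =
[[3, -1, -2],
 [-3, 2, 1]]

For real matrices with standard dot products, the defining identity <Ax, y> = <x, A^* y> gives (Ax)^T y = x^T (A^*) y, i.e. x^T A^T y = x^T (A^*) y. Since this holds for all x, y, we must have A^* = A^T. Therefore
A^* =
[[3, -1, -2],
 [-3, 2, 1]].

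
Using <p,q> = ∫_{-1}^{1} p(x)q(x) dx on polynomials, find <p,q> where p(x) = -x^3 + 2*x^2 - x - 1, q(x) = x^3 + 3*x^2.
<p,q> = -2/7

Expand the product: p(x)·q(x) = -x^6 - x^5 + 5*x^4 - 4*x^3 - 3*x^2.
∫_{-1}^{1} of each monomial x^k gives [2/(k+1) if k even, 0 if k odd]. Integrating term-by-term (or equivalently evaluating the antiderivative F(x) = -x^7/7 - x^6/6 + x^5 - x^4 - x^3 at the endpoints):
  F(1) − F(−1) = -55/42 − (-43/42) = -2/7.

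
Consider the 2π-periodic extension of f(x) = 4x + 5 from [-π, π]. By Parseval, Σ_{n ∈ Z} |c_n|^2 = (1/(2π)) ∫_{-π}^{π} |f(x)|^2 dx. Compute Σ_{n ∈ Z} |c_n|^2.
Σ |c_n|^2 = 16π^2/3 + 25

Expand and integrate term by term over [-π, π]:
  ∫ (4x)^2 dx = 16·(2π^3/3); ∫ 2·4·(5)·x dx = 0 (odd integrand); ∫ 5^2 dx = 25·2π.
So (1/(2π)) ∫_{-π}^{π} (4x + 5)^2 dx = 16π^2/3 + 25 = 16π^2/3 + 25.
Parseval ⇒ Σ |c_n|^2 = 16π^2/3 + 25.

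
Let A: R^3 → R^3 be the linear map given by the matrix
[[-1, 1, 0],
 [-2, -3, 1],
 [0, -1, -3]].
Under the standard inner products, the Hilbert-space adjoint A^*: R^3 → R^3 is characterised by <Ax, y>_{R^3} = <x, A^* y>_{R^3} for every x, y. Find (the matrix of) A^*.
A^* = A^T =
[[-1, -2, 0],
 [1, -3, -1],
 [0, 1, -3]]

For real matrices with standard dot products, the defining identity <Ax, y> = <x, A^* y> gives (Ax)^T y = x^T (A^*) y, i.e. x^T A^T y = x^T (A^*) y. Since this holds for all x, y, we must have A^* = A^T. Therefore
A^* =
[[-1, -2, 0],
 [1, -3, -1],
 [0, 1, -3]].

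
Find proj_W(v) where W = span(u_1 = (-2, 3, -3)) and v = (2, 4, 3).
proj_W(v) = (1/11, -3/22, 3/22)

Set up U = [u_1 | ... | u_1] ∈ R^(3×1). The projector onto W = col(U) is P = U (U^T U)^(-1) U^T.
Compute U^T U =
  [22],
and U^T v = (-1).
Solve U^T U · c = U^T v for the coefficients: c = (-1/22). The projection is proj_W(v) = U c.
Check: (v - proj_W(v)) · u_1 = 0  (should be 0).
Result: proj_W(v) = (1/11, -3/22, 3/22).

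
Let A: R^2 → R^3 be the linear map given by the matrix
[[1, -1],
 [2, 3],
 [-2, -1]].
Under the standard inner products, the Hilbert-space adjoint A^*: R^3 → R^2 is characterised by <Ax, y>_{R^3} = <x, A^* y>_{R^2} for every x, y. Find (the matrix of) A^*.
A^* = A^T =
[[1, 2, -2],
 [-1, 3, -1]]

For real matrices with standard dot products, the defining identity <Ax, y> = <x, A^* y> gives (Ax)^T y = x^T (A^*) y, i.e. x^T A^T y = x^T (A^*) y. Since this holds for all x, y, we must have A^* = A^T. Therefore
A^* =
[[1, 2, -2],
 [-1, 3, -1]].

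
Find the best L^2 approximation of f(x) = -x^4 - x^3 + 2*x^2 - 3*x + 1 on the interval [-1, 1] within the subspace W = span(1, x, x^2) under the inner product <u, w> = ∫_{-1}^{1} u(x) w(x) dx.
g(x) = 8*x^2/7 - 18*x/5 + 38/35

The best approximation g ∈ W is the orthogonal projection of f onto W. Writing g = a_0 + a_1 x + a_2 x^2, the coefficients solve the normal equations G · a = b where
  G_{ij} = <φ_i, φ_j> and b_i = <f, φ_i>, with φ_0 = 1, φ_1 = x, φ_2 = x^2.
G =
  [2, 0, 2/3]
  [0, 2/3, 0]
  [2/3, 0, 2/5],
b = (44/15, -12/5, 124/105).
Solving gives a_0 = 38/35, a_1 = -18/5, a_2 = 8/7, so
  g(x) = 8*x^2/7 - 18*x/5 + 38/35.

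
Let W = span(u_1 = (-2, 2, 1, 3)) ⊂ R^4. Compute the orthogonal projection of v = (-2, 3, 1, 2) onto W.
proj_W(v) = (-17/9, 17/9, 17/18, 17/6)

Set up U = [u_1 | ... | u_1] ∈ R^(4×1). The projector onto W = col(U) is P = U (U^T U)^(-1) U^T.
Compute U^T U =
  [18],
and U^T v = (17).
Solve U^T U · c = U^T v for the coefficients: c = (17/18). The projection is proj_W(v) = U c.
Check: (v - proj_W(v)) · u_1 = 0  (should be 0).
Result: proj_W(v) = (-17/9, 17/9, 17/18, 17/6).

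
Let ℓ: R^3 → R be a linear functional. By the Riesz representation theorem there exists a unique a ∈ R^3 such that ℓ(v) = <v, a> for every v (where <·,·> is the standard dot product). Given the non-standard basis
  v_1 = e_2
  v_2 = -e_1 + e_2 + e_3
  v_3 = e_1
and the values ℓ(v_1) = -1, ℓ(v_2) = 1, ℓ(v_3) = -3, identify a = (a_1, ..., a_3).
a = (-3, -1, -1)

Write a = (a_1, ..., a_3) in the standard basis. For each basis vector v_i, ℓ(v_i) = <v_i, a> is a linear equation in the a_j's. Collect the n equations into a matrix system V a = ℓ, where row i of V is v_i (expressed in the standard basis). Since V is invertible (lower-triangular with 1s on the diagonal, up to permutation), solve by back-substitution:
  V =
[[0, 1, 0],
 [-1, 1, 1],
 [1, 0, 0]]
  V a = (-1, 1, -3)
Solving gives a = (-3, -1, -1).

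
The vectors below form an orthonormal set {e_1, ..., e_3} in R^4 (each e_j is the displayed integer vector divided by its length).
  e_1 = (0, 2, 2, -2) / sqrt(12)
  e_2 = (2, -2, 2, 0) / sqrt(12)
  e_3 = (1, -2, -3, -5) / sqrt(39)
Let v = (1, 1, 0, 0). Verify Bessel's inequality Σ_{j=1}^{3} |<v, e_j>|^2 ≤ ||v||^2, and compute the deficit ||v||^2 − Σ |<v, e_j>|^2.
Σ |<v, e_j>|^2 = 14/39; ||v||^2 = 2; deficit = 64/39

Write each e_j = u_j / sqrt(<u_j, u_j>) where u_j is the displayed integer vector. Then <v, e_j> = <v, u_j> / sqrt(<u_j, u_j>), so |<v, e_j>|^2 = <v, u_j>^2 / <u_j, u_j>.
Coefficients: <v, e_1> = 2/sqrt(12), <v, e_2> = 0/sqrt(12), <v, e_3> = -1/sqrt(39).
Square and sum: Σ |<v, e_j>|^2 = 14/39.
Compute ||v||^2 = v·v = 2.
Deficit = 2 − 14/39 = 64/39 ≥ 0, confirming Bessel's inequality. (The deficit equals ||v − Σ <v,e_j> e_j||^2, the squared distance from v to span{e_j}.)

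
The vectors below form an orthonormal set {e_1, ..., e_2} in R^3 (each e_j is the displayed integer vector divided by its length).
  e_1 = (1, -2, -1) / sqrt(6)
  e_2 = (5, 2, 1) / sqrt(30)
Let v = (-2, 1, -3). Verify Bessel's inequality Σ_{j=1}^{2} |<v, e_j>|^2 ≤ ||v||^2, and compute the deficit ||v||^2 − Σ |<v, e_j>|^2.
Σ |<v, e_j>|^2 = 21/5; ||v||^2 = 14; deficit = 49/5

Write each e_j = u_j / sqrt(<u_j, u_j>) where u_j is the displayed integer vector. Then <v, e_j> = <v, u_j> / sqrt(<u_j, u_j>), so |<v, e_j>|^2 = <v, u_j>^2 / <u_j, u_j>.
Coefficients: <v, e_1> = -1/sqrt(6), <v, e_2> = -11/sqrt(30).
Square and sum: Σ |<v, e_j>|^2 = 21/5.
Compute ||v||^2 = v·v = 14.
Deficit = 14 − 21/5 = 49/5 ≥ 0, confirming Bessel's inequality. (The deficit equals ||v − Σ <v,e_j> e_j||^2, the squared distance from v to span{e_j}.)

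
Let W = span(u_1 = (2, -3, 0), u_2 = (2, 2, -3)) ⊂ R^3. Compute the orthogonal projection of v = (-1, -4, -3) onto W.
proj_W(v) = (50/31, -70/31, -3/31)

Set up U = [u_1 | ... | u_2] ∈ R^(3×2). The projector onto W = col(U) is P = U (U^T U)^(-1) U^T.
Compute U^T U =
  [13, -2]
  [-2, 17],
and U^T v = (10, -1).
Solve U^T U · c = U^T v for the coefficients: c = (24/31, 1/31). The projection is proj_W(v) = U c.
Check: (v - proj_W(v)) · u_1 = 0  (should be 0).
Check: (v - proj_W(v)) · u_2 = 0  (should be 0).
Result: proj_W(v) = (50/31, -70/31, -3/31).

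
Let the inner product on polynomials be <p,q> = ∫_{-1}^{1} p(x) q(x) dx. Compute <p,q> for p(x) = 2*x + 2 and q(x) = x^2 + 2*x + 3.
<p,q> = 16

Expand the product: p(x)·q(x) = 2*x^3 + 6*x^2 + 10*x + 6.
∫_{-1}^{1} of each monomial x^k gives [2/(k+1) if k even, 0 if k odd]. Integrating term-by-term (or equivalently evaluating the antiderivative F(x) = x^4/2 + 2*x^3 + 5*x^2 + 6*x at the endpoints):
  F(1) − F(−1) = 27/2 − (-5/2) = 16.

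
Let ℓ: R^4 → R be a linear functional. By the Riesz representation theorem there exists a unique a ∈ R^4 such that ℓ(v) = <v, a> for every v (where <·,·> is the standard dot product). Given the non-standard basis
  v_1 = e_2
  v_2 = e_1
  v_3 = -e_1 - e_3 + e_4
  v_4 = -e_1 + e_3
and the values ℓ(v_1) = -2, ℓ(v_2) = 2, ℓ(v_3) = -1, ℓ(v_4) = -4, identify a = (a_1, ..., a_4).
a = (2, -2, -2, -1)

Write a = (a_1, ..., a_4) in the standard basis. For each basis vector v_i, ℓ(v_i) = <v_i, a> is a linear equation in the a_j's. Collect the n equations into a matrix system V a = ℓ, where row i of V is v_i (expressed in the standard basis). Since V is invertible (lower-triangular with 1s on the diagonal, up to permutation), solve by back-substitution:
  V =
[[0, 1, 0, 0],
 [1, 0, 0, 0],
 [-1, 0, -1, 1],
 [-1, 0, 1, 0]]
  V a = (-2, 2, -1, -4)
Solving gives a = (2, -2, -2, -1).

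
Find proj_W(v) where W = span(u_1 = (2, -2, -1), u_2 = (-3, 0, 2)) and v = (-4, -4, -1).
proj_W(v) = (-108/53, -186/53, 103/53)

Set up U = [u_1 | ... | u_2] ∈ R^(3×2). The projector onto W = col(U) is P = U (U^T U)^(-1) U^T.
Compute U^T U =
  [9, -8]
  [-8, 13],
and U^T v = (1, 10).
Solve U^T U · c = U^T v for the coefficients: c = (93/53, 98/53). The projection is proj_W(v) = U c.
Check: (v - proj_W(v)) · u_1 = 0  (should be 0).
Check: (v - proj_W(v)) · u_2 = 0  (should be 0).
Result: proj_W(v) = (-108/53, -186/53, 103/53).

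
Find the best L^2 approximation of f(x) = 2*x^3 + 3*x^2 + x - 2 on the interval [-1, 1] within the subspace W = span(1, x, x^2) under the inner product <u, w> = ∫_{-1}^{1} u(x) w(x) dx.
g(x) = 3*x^2 + 11*x/5 - 2

The best approximation g ∈ W is the orthogonal projection of f onto W. Writing g = a_0 + a_1 x + a_2 x^2, the coefficients solve the normal equations G · a = b where
  G_{ij} = <φ_i, φ_j> and b_i = <f, φ_i>, with φ_0 = 1, φ_1 = x, φ_2 = x^2.
G =
  [2, 0, 2/3]
  [0, 2/3, 0]
  [2/3, 0, 2/5],
b = (-2, 22/15, -2/15).
Solving gives a_0 = -2, a_1 = 11/5, a_2 = 3, so
  g(x) = 3*x^2 + 11*x/5 - 2.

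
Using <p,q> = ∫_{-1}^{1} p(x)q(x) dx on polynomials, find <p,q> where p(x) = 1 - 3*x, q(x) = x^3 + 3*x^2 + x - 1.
<p,q> = -16/5

Expand the product: p(x)·q(x) = -3*x^4 - 8*x^3 + 4*x - 1.
∫_{-1}^{1} of each monomial x^k gives [2/(k+1) if k even, 0 if k odd]. Integrating term-by-term (or equivalently evaluating the antiderivative F(x) = -3*x^5/5 - 2*x^4 + 2*x^2 - x at the endpoints):
  F(1) − F(−1) = -8/5 − (8/5) = -16/5.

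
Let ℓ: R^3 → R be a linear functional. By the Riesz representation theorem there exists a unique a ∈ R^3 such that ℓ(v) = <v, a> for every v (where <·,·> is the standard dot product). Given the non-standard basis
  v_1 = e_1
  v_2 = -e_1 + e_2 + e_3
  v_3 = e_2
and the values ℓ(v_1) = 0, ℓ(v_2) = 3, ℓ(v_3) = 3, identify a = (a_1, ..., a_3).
a = (0, 3, 0)

Write a = (a_1, ..., a_3) in the standard basis. For each basis vector v_i, ℓ(v_i) = <v_i, a> is a linear equation in the a_j's. Collect the n equations into a matrix system V a = ℓ, where row i of V is v_i (expressed in the standard basis). Since V is invertible (lower-triangular with 1s on the diagonal, up to permutation), solve by back-substitution:
  V =
[[1, 0, 0],
 [-1, 1, 1],
 [0, 1, 0]]
  V a = (0, 3, 3)
Solving gives a = (0, 3, 0).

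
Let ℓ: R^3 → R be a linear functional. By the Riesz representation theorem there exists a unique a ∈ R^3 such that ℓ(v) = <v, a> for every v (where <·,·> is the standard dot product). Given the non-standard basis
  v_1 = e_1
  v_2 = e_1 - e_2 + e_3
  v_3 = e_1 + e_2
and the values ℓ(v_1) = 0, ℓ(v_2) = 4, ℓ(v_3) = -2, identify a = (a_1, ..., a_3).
a = (0, -2, 2)

Write a = (a_1, ..., a_3) in the standard basis. For each basis vector v_i, ℓ(v_i) = <v_i, a> is a linear equation in the a_j's. Collect the n equations into a matrix system V a = ℓ, where row i of V is v_i (expressed in the standard basis). Since V is invertible (lower-triangular with 1s on the diagonal, up to permutation), solve by back-substitution:
  V =
[[1, 0, 0],
 [1, -1, 1],
 [1, 1, 0]]
  V a = (0, 4, -2)
Solving gives a = (0, -2, 2).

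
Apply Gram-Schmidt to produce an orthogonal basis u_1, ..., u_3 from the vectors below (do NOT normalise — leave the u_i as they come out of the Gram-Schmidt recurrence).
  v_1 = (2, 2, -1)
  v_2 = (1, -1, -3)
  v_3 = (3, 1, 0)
Orthogonal basis:
  u_1 = (2, 2, -1)
  u_2 = (1/3, -5/3, -8/3)
  u_3 = (56/45, -8/9, 32/45)

Apply the Gram-Schmidt recurrence
  u_1 = v_1
  u_i = v_i − Σ_{j<i} ((v_i · u_j) / (u_j · u_j)) · u_j.

Step by step this gives:
  u_1 = (2, 2, -1)
  u_2 = (1/3, -5/3, -8/3)
  u_3 = (56/45, -8/9, 32/45)

Orthogonality check:
  u_2 · u_1 = 0 (should be 0)
  u_3 · u_1 = 0 (should be 0)
  u_3 · u_2 = 0 (should be 0)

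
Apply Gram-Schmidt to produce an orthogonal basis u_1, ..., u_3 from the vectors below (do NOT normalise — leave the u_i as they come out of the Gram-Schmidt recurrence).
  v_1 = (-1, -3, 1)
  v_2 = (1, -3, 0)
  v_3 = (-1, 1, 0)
Orthogonal basis:
  u_1 = (-1, -3, 1)
  u_2 = (19/11, -9/11, -8/11)
  u_3 = (-3/23, -1/23, -6/23)

Apply the Gram-Schmidt recurrence
  u_1 = v_1
  u_i = v_i − Σ_{j<i} ((v_i · u_j) / (u_j · u_j)) · u_j.

Step by step this gives:
  u_1 = (-1, -3, 1)
  u_2 = (19/11, -9/11, -8/11)
  u_3 = (-3/23, -1/23, -6/23)

Orthogonality check:
  u_2 · u_1 = 0 (should be 0)
  u_3 · u_1 = 0 (should be 0)
  u_3 · u_2 = 0 (should be 0)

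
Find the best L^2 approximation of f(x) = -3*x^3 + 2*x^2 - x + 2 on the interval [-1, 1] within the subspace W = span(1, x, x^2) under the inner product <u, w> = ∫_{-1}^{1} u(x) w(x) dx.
g(x) = 2*x^2 - 14*x/5 + 2

The best approximation g ∈ W is the orthogonal projection of f onto W. Writing g = a_0 + a_1 x + a_2 x^2, the coefficients solve the normal equations G · a = b where
  G_{ij} = <φ_i, φ_j> and b_i = <f, φ_i>, with φ_0 = 1, φ_1 = x, φ_2 = x^2.
G =
  [2, 0, 2/3]
  [0, 2/3, 0]
  [2/3, 0, 2/5],
b = (16/3, -28/15, 32/15).
Solving gives a_0 = 2, a_1 = -14/5, a_2 = 2, so
  g(x) = 2*x^2 - 14*x/5 + 2.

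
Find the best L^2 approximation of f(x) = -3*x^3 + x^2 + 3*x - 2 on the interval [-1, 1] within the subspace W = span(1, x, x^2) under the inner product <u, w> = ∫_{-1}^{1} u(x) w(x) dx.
g(x) = x^2 + 6*x/5 - 2

The best approximation g ∈ W is the orthogonal projection of f onto W. Writing g = a_0 + a_1 x + a_2 x^2, the coefficients solve the normal equations G · a = b where
  G_{ij} = <φ_i, φ_j> and b_i = <f, φ_i>, with φ_0 = 1, φ_1 = x, φ_2 = x^2.
G =
  [2, 0, 2/3]
  [0, 2/3, 0]
  [2/3, 0, 2/5],
b = (-10/3, 4/5, -14/15).
Solving gives a_0 = -2, a_1 = 6/5, a_2 = 1, so
  g(x) = x^2 + 6*x/5 - 2.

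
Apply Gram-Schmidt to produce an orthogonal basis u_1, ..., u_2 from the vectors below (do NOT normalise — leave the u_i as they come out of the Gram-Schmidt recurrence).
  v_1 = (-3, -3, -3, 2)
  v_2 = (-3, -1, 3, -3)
Orthogonal basis:
  u_1 = (-3, -3, -3, 2)
  u_2 = (-102/31, -40/31, 84/31, -87/31)

Apply the Gram-Schmidt recurrence
  u_1 = v_1
  u_i = v_i − Σ_{j<i} ((v_i · u_j) / (u_j · u_j)) · u_j.

Step by step this gives:
  u_1 = (-3, -3, -3, 2)
  u_2 = (-102/31, -40/31, 84/31, -87/31)

Orthogonality check:
  u_2 · u_1 = 0 (should be 0)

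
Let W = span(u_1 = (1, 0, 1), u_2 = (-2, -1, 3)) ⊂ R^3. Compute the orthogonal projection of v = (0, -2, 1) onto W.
proj_W(v) = (-1/3, -1/3, 4/3)

Set up U = [u_1 | ... | u_2] ∈ R^(3×2). The projector onto W = col(U) is P = U (U^T U)^(-1) U^T.
Compute U^T U =
  [2, 1]
  [1, 14],
and U^T v = (1, 5).
Solve U^T U · c = U^T v for the coefficients: c = (1/3, 1/3). The projection is proj_W(v) = U c.
Check: (v - proj_W(v)) · u_1 = 0  (should be 0).
Check: (v - proj_W(v)) · u_2 = 0  (should be 0).
Result: proj_W(v) = (-1/3, -1/3, 4/3).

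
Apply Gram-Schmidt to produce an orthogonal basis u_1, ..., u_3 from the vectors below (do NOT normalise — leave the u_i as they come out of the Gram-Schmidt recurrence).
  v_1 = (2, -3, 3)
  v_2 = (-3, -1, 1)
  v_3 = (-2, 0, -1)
Orthogonal basis:
  u_1 = (2, -3, 3)
  u_2 = (-3, -1, 1)
  u_3 = (0, -1/2, -1/2)

Apply the Gram-Schmidt recurrence
  u_1 = v_1
  u_i = v_i − Σ_{j<i} ((v_i · u_j) / (u_j · u_j)) · u_j.

Step by step this gives:
  u_1 = (2, -3, 3)
  u_2 = (-3, -1, 1)
  u_3 = (0, -1/2, -1/2)

Orthogonality check:
  u_2 · u_1 = 0 (should be 0)
  u_3 · u_1 = 0 (should be 0)
  u_3 · u_2 = 0 (should be 0)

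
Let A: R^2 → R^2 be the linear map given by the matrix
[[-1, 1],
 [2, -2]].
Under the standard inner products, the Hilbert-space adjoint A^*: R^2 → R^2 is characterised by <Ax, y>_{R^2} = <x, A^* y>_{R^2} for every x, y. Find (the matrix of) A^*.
A^* = A^T =
[[-1, 2],
 [1, -2]]

For real matrices with standard dot products, the defining identity <Ax, y> = <x, A^* y> gives (Ax)^T y = x^T (A^*) y, i.e. x^T A^T y = x^T (A^*) y. Since this holds for all x, y, we must have A^* = A^T. Therefore
A^* =
[[-1, 2],
 [1, -2]].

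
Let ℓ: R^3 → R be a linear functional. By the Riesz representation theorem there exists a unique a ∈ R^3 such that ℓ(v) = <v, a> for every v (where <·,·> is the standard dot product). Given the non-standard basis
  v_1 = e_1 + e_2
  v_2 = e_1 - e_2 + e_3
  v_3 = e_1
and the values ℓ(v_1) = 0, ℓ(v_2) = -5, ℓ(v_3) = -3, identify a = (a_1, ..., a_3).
a = (-3, 3, 1)

Write a = (a_1, ..., a_3) in the standard basis. For each basis vector v_i, ℓ(v_i) = <v_i, a> is a linear equation in the a_j's. Collect the n equations into a matrix system V a = ℓ, where row i of V is v_i (expressed in the standard basis). Since V is invertible (lower-triangular with 1s on the diagonal, up to permutation), solve by back-substitution:
  V =
[[1, 1, 0],
 [1, -1, 1],
 [1, 0, 0]]
  V a = (0, -5, -3)
Solving gives a = (-3, 3, 1).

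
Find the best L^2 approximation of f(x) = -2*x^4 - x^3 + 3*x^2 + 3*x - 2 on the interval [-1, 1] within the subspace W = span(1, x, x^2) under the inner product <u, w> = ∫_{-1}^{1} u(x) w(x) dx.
g(x) = 9*x^2/7 + 12*x/5 - 64/35

The best approximation g ∈ W is the orthogonal projection of f onto W. Writing g = a_0 + a_1 x + a_2 x^2, the coefficients solve the normal equations G · a = b where
  G_{ij} = <φ_i, φ_j> and b_i = <f, φ_i>, with φ_0 = 1, φ_1 = x, φ_2 = x^2.
G =
  [2, 0, 2/3]
  [0, 2/3, 0]
  [2/3, 0, 2/5],
b = (-14/5, 8/5, -74/105).
Solving gives a_0 = -64/35, a_1 = 12/5, a_2 = 9/7, so
  g(x) = 9*x^2/7 + 12*x/5 - 64/35.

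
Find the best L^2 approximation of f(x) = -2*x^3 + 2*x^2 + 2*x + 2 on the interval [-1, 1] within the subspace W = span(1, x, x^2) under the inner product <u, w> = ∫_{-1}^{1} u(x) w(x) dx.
g(x) = 2*x^2 + 4*x/5 + 2

The best approximation g ∈ W is the orthogonal projection of f onto W. Writing g = a_0 + a_1 x + a_2 x^2, the coefficients solve the normal equations G · a = b where
  G_{ij} = <φ_i, φ_j> and b_i = <f, φ_i>, with φ_0 = 1, φ_1 = x, φ_2 = x^2.
G =
  [2, 0, 2/3]
  [0, 2/3, 0]
  [2/3, 0, 2/5],
b = (16/3, 8/15, 32/15).
Solving gives a_0 = 2, a_1 = 4/5, a_2 = 2, so
  g(x) = 2*x^2 + 4*x/5 + 2.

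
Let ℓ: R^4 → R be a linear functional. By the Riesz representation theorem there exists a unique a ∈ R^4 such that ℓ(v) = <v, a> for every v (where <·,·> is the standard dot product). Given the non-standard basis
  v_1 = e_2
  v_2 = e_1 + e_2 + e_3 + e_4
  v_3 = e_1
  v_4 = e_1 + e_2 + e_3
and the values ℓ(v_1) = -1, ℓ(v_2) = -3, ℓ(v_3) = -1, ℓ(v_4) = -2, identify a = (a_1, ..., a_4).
a = (-1, -1, 0, -1)

Write a = (a_1, ..., a_4) in the standard basis. For each basis vector v_i, ℓ(v_i) = <v_i, a> is a linear equation in the a_j's. Collect the n equations into a matrix system V a = ℓ, where row i of V is v_i (expressed in the standard basis). Since V is invertible (lower-triangular with 1s on the diagonal, up to permutation), solve by back-substitution:
  V =
[[0, 1, 0, 0],
 [1, 1, 1, 1],
 [1, 0, 0, 0],
 [1, 1, 1, 0]]
  V a = (-1, -3, -1, -2)
Solving gives a = (-1, -1, 0, -1).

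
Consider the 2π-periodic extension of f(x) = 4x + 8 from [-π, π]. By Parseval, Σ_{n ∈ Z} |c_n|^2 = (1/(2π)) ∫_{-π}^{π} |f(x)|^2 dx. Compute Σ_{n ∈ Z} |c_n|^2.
Σ |c_n|^2 = 16π^2/3 + 64

Expand and integrate term by term over [-π, π]:
  ∫ (4x)^2 dx = 16·(2π^3/3); ∫ 2·4·(8)·x dx = 0 (odd integrand); ∫ 8^2 dx = 64·2π.
So (1/(2π)) ∫_{-π}^{π} (4x + 8)^2 dx = 16π^2/3 + 64 = 16π^2/3 + 64.
Parseval ⇒ Σ |c_n|^2 = 16π^2/3 + 64.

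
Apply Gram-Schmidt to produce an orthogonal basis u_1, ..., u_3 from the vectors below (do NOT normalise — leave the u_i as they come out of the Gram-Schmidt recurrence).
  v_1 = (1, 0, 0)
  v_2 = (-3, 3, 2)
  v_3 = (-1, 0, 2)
Orthogonal basis:
  u_1 = (1, 0, 0)
  u_2 = (0, 3, 2)
  u_3 = (0, -12/13, 18/13)

Apply the Gram-Schmidt recurrence
  u_1 = v_1
  u_i = v_i − Σ_{j<i} ((v_i · u_j) / (u_j · u_j)) · u_j.

Step by step this gives:
  u_1 = (1, 0, 0)
  u_2 = (0, 3, 2)
  u_3 = (0, -12/13, 18/13)

Orthogonality check:
  u_2 · u_1 = 0 (should be 0)
  u_3 · u_1 = 0 (should be 0)
  u_3 · u_2 = 0 (should be 0)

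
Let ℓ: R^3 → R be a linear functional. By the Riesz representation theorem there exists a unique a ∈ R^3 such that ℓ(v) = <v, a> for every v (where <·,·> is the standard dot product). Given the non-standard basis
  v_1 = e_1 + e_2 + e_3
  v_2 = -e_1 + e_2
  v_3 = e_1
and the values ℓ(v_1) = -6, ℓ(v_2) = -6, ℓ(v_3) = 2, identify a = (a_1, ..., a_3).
a = (2, -4, -4)

Write a = (a_1, ..., a_3) in the standard basis. For each basis vector v_i, ℓ(v_i) = <v_i, a> is a linear equation in the a_j's. Collect the n equations into a matrix system V a = ℓ, where row i of V is v_i (expressed in the standard basis). Since V is invertible (lower-triangular with 1s on the diagonal, up to permutation), solve by back-substitution:
  V =
[[1, 1, 1],
 [-1, 1, 0],
 [1, 0, 0]]
  V a = (-6, -6, 2)
Solving gives a = (2, -4, -4).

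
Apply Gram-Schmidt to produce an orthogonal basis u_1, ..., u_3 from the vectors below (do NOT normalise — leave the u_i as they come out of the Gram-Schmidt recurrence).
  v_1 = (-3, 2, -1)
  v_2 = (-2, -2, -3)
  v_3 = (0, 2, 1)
Orthogonal basis:
  u_1 = (-3, 2, -1)
  u_2 = (-13/14, -19/7, -37/14)
  u_3 = (32/213, 28/213, -40/213)

Apply the Gram-Schmidt recurrence
  u_1 = v_1
  u_i = v_i − Σ_{j<i} ((v_i · u_j) / (u_j · u_j)) · u_j.

Step by step this gives:
  u_1 = (-3, 2, -1)
  u_2 = (-13/14, -19/7, -37/14)
  u_3 = (32/213, 28/213, -40/213)

Orthogonality check:
  u_2 · u_1 = 0 (should be 0)
  u_3 · u_1 = 0 (should be 0)
  u_3 · u_2 = 0 (should be 0)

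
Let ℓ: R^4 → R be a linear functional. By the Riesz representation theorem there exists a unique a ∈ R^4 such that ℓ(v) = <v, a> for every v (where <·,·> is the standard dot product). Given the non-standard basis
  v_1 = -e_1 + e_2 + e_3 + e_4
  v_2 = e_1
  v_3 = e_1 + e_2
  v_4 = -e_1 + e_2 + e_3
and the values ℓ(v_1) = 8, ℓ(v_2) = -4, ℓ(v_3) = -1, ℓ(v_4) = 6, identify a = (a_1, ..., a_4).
a = (-4, 3, -1, 2)

Write a = (a_1, ..., a_4) in the standard basis. For each basis vector v_i, ℓ(v_i) = <v_i, a> is a linear equation in the a_j's. Collect the n equations into a matrix system V a = ℓ, where row i of V is v_i (expressed in the standard basis). Since V is invertible (lower-triangular with 1s on the diagonal, up to permutation), solve by back-substitution:
  V =
[[-1, 1, 1, 1],
 [1, 0, 0, 0],
 [1, 1, 0, 0],
 [-1, 1, 1, 0]]
  V a = (8, -4, -1, 6)
Solving gives a = (-4, 3, -1, 2).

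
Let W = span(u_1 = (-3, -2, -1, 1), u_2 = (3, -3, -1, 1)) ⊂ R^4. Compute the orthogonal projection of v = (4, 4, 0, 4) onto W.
proj_W(v) = (1080/299, 500/299, 272/299, -272/299)

Set up U = [u_1 | ... | u_2] ∈ R^(4×2). The projector onto W = col(U) is P = U (U^T U)^(-1) U^T.
Compute U^T U =
  [15, -1]
  [-1, 20],
and U^T v = (-16, 4).
Solve U^T U · c = U^T v for the coefficients: c = (-316/299, 44/299). The projection is proj_W(v) = U c.
Check: (v - proj_W(v)) · u_1 = 0  (should be 0).
Check: (v - proj_W(v)) · u_2 = 0  (should be 0).
Result: proj_W(v) = (1080/299, 500/299, 272/299, -272/299).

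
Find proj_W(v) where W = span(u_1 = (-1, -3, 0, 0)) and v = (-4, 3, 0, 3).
proj_W(v) = (1/2, 3/2, 0, 0)

Set up U = [u_1 | ... | u_1] ∈ R^(4×1). The projector onto W = col(U) is P = U (U^T U)^(-1) U^T.
Compute U^T U =
  [10],
and U^T v = (-5).
Solve U^T U · c = U^T v for the coefficients: c = (-1/2). The projection is proj_W(v) = U c.
Check: (v - proj_W(v)) · u_1 = 0  (should be 0).
Result: proj_W(v) = (1/2, 3/2, 0, 0).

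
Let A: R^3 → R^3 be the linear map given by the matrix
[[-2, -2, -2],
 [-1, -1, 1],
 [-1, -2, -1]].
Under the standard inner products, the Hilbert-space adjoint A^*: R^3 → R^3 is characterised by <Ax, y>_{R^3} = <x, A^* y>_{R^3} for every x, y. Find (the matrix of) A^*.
A^* = A^T =
[[-2, -1, -1],
 [-2, -1, -2],
 [-2, 1, -1]]

For real matrices with standard dot products, the defining identity <Ax, y> = <x, A^* y> gives (Ax)^T y = x^T (A^*) y, i.e. x^T A^T y = x^T (A^*) y. Since this holds for all x, y, we must have A^* = A^T. Therefore
A^* =
[[-2, -1, -1],
 [-2, -1, -2],
 [-2, 1, -1]].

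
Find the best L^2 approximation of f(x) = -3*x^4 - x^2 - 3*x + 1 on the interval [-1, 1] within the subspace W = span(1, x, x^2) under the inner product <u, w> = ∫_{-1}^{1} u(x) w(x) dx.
g(x) = -25*x^2/7 - 3*x + 44/35

The best approximation g ∈ W is the orthogonal projection of f onto W. Writing g = a_0 + a_1 x + a_2 x^2, the coefficients solve the normal equations G · a = b where
  G_{ij} = <φ_i, φ_j> and b_i = <f, φ_i>, with φ_0 = 1, φ_1 = x, φ_2 = x^2.
G =
  [2, 0, 2/3]
  [0, 2/3, 0]
  [2/3, 0, 2/5],
b = (2/15, -2, -62/105).
Solving gives a_0 = 44/35, a_1 = -3, a_2 = -25/7, so
  g(x) = -25*x^2/7 - 3*x + 44/35.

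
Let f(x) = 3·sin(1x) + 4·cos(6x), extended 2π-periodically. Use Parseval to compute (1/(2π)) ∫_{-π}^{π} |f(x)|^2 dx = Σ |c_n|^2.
Σ |c_n|^2 = 25/2

Expand |f|^2 and use orthogonality of {sin(nx), cos(mx)} on [-π, π]:
  ∫_{-π}^{π} sin(nx)^2 dx = π, ∫ cos(mx)^2 dx = π, and cross terms integrate to 0.
So ∫_{-π}^{π} f(x)^2 dx = 3^2 · π + 4^2 · π = (9 + 16)π.
Divide by 2π: (9 + 16)/2 = 25/2.
By Parseval, this equals Σ |c_n|^2.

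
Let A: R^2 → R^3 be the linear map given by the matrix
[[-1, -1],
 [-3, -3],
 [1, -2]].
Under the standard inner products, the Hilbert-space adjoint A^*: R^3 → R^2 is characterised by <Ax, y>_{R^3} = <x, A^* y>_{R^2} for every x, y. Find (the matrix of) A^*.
A^* = A^T =
[[-1, -3, 1],
 [-1, -3, -2]]

For real matrices with standard dot products, the defining identity <Ax, y> = <x, A^* y> gives (Ax)^T y = x^T (A^*) y, i.e. x^T A^T y = x^T (A^*) y. Since this holds for all x, y, we must have A^* = A^T. Therefore
A^* =
[[-1, -3, 1],
 [-1, -3, -2]].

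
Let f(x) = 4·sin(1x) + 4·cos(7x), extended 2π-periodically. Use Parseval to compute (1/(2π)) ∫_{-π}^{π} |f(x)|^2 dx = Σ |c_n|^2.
Σ |c_n|^2 = 16

Expand |f|^2 and use orthogonality of {sin(nx), cos(mx)} on [-π, π]:
  ∫_{-π}^{π} sin(nx)^2 dx = π, ∫ cos(mx)^2 dx = π, and cross terms integrate to 0.
So ∫_{-π}^{π} f(x)^2 dx = 4^2 · π + 4^2 · π = (16 + 16)π.
Divide by 2π: (16 + 16)/2 = 16.
By Parseval, this equals Σ |c_n|^2.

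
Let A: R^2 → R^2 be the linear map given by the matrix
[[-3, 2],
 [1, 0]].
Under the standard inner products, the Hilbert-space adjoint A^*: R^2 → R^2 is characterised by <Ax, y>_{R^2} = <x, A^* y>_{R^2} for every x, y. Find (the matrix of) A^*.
A^* = A^T =
[[-3, 1],
 [2, 0]]

For real matrices with standard dot products, the defining identity <Ax, y> = <x, A^* y> gives (Ax)^T y = x^T (A^*) y, i.e. x^T A^T y = x^T (A^*) y. Since this holds for all x, y, we must have A^* = A^T. Therefore
A^* =
[[-3, 1],
 [2, 0]].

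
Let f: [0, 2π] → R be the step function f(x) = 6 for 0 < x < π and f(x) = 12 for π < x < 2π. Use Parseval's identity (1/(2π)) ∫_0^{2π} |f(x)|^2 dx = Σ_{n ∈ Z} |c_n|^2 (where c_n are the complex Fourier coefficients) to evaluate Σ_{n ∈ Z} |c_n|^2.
Σ |c_n|^2 = 90

Parseval equates the L^2 energy of f (normalised by 1/(2π)) with the ℓ^2 sum of its Fourier coefficients: (1/(2π)) ∫_0^{2π} |f|^2 = Σ |c_n|^2.
Compute the left side: (1/(2π)) [∫_0^π 6^2 dx + ∫_π^{2π} 12^2 dx] = (1/(2π)) · (36π + 144π) = (36 + 144)/2 = 90.
So Σ_{n ∈ Z} |c_n|^2 = 90.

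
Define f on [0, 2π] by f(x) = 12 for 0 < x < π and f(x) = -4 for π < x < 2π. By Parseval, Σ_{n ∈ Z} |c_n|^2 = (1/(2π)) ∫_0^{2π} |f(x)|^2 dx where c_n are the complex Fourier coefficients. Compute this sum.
Σ |c_n|^2 = 80

Parseval equates the L^2 energy of f (normalised by 1/(2π)) with the ℓ^2 sum of its Fourier coefficients: (1/(2π)) ∫_0^{2π} |f|^2 = Σ |c_n|^2.
Compute the left side: (1/(2π)) [∫_0^π 12^2 dx + ∫_π^{2π} (-4)^2 dx] = (1/(2π)) · (144π + 16π) = (144 + 16)/2 = 80.
So Σ_{n ∈ Z} |c_n|^2 = 80.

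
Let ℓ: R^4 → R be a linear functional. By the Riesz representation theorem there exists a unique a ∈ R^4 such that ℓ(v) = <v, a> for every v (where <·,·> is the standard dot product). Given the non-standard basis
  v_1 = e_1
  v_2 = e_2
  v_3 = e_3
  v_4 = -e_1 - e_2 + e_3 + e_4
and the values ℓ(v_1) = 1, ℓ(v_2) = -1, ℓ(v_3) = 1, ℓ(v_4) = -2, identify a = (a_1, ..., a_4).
a = (1, -1, 1, -3)

Write a = (a_1, ..., a_4) in the standard basis. For each basis vector v_i, ℓ(v_i) = <v_i, a> is a linear equation in the a_j's. Collect the n equations into a matrix system V a = ℓ, where row i of V is v_i (expressed in the standard basis). Since V is invertible (lower-triangular with 1s on the diagonal, up to permutation), solve by back-substitution:
  V =
[[1, 0, 0, 0],
 [0, 1, 0, 0],
 [0, 0, 1, 0],
 [-1, -1, 1, 1]]
  V a = (1, -1, 1, -2)
Solving gives a = (1, -1, 1, -3).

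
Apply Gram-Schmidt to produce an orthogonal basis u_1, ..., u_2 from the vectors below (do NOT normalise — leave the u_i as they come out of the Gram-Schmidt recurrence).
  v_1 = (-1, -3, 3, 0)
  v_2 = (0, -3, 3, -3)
Orthogonal basis:
  u_1 = (-1, -3, 3, 0)
  u_2 = (18/19, -3/19, 3/19, -3)

Apply the Gram-Schmidt recurrence
  u_1 = v_1
  u_i = v_i − Σ_{j<i} ((v_i · u_j) / (u_j · u_j)) · u_j.

Step by step this gives:
  u_1 = (-1, -3, 3, 0)
  u_2 = (18/19, -3/19, 3/19, -3)

Orthogonality check:
  u_2 · u_1 = 0 (should be 0)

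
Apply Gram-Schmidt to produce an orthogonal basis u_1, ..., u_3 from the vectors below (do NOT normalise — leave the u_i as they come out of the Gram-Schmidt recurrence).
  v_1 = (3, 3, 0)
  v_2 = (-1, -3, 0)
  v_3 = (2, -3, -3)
Orthogonal basis:
  u_1 = (3, 3, 0)
  u_2 = (1, -1, 0)
  u_3 = (0, 0, -3)

Apply the Gram-Schmidt recurrence
  u_1 = v_1
  u_i = v_i − Σ_{j<i} ((v_i · u_j) / (u_j · u_j)) · u_j.

Step by step this gives:
  u_1 = (3, 3, 0)
  u_2 = (1, -1, 0)
  u_3 = (0, 0, -3)

Orthogonality check:
  u_2 · u_1 = 0 (should be 0)
  u_3 · u_1 = 0 (should be 0)
  u_3 · u_2 = 0 (should be 0)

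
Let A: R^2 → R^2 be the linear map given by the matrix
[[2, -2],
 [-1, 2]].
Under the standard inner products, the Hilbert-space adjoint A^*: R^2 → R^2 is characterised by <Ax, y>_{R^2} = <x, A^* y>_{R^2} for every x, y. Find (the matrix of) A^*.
A^* = A^T =
[[2, -1],
 [-2, 2]]

For real matrices with standard dot products, the defining identity <Ax, y> = <x, A^* y> gives (Ax)^T y = x^T (A^*) y, i.e. x^T A^T y = x^T (A^*) y. Since this holds for all x, y, we must have A^* = A^T. Therefore
A^* =
[[2, -1],
 [-2, 2]].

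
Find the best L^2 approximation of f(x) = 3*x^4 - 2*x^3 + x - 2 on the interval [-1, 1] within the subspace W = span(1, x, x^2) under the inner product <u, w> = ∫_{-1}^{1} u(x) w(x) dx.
g(x) = 18*x^2/7 - x/5 - 79/35

The best approximation g ∈ W is the orthogonal projection of f onto W. Writing g = a_0 + a_1 x + a_2 x^2, the coefficients solve the normal equations G · a = b where
  G_{ij} = <φ_i, φ_j> and b_i = <f, φ_i>, with φ_0 = 1, φ_1 = x, φ_2 = x^2.
G =
  [2, 0, 2/3]
  [0, 2/3, 0]
  [2/3, 0, 2/5],
b = (-14/5, -2/15, -10/21).
Solving gives a_0 = -79/35, a_1 = -1/5, a_2 = 18/7, so
  g(x) = 18*x^2/7 - x/5 - 79/35.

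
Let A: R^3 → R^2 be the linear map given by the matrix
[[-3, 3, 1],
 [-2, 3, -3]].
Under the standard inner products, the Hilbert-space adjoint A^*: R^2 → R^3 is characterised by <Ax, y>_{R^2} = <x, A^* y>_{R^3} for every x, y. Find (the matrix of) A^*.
A^* = A^T =
[[-3, -2],
 [3, 3],
 [1, -3]]

For real matrices with standard dot products, the defining identity <Ax, y> = <x, A^* y> gives (Ax)^T y = x^T (A^*) y, i.e. x^T A^T y = x^T (A^*) y. Since this holds for all x, y, we must have A^* = A^T. Therefore
A^* =
[[-3, -2],
 [3, 3],
 [1, -3]].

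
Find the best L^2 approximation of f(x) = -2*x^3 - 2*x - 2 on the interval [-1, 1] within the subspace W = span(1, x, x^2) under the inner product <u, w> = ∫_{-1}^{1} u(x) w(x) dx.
g(x) = -16*x/5 - 2

The best approximation g ∈ W is the orthogonal projection of f onto W. Writing g = a_0 + a_1 x + a_2 x^2, the coefficients solve the normal equations G · a = b where
  G_{ij} = <φ_i, φ_j> and b_i = <f, φ_i>, with φ_0 = 1, φ_1 = x, φ_2 = x^2.
G =
  [2, 0, 2/3]
  [0, 2/3, 0]
  [2/3, 0, 2/5],
b = (-4, -32/15, -4/3).
Solving gives a_0 = -2, a_1 = -16/5, a_2 = 0, so
  g(x) = -16*x/5 - 2.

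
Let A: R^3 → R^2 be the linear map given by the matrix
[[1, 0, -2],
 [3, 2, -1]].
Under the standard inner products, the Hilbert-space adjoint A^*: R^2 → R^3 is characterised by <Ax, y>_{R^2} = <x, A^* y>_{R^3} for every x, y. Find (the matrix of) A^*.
A^* = A^T =
[[1, 3],
 [0, 2],
 [-2, -1]]

For real matrices with standard dot products, the defining identity <Ax, y> = <x, A^* y> gives (Ax)^T y = x^T (A^*) y, i.e. x^T A^T y = x^T (A^*) y. Since this holds for all x, y, we must have A^* = A^T. Therefore
A^* =
[[1, 3],
 [0, 2],
 [-2, -1]].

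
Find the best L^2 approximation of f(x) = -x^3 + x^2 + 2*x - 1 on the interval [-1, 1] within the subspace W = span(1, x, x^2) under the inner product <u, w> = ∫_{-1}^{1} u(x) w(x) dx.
g(x) = x^2 + 7*x/5 - 1

The best approximation g ∈ W is the orthogonal projection of f onto W. Writing g = a_0 + a_1 x + a_2 x^2, the coefficients solve the normal equations G · a = b where
  G_{ij} = <φ_i, φ_j> and b_i = <f, φ_i>, with φ_0 = 1, φ_1 = x, φ_2 = x^2.
G =
  [2, 0, 2/3]
  [0, 2/3, 0]
  [2/3, 0, 2/5],
b = (-4/3, 14/15, -4/15).
Solving gives a_0 = -1, a_1 = 7/5, a_2 = 1, so
  g(x) = x^2 + 7*x/5 - 1.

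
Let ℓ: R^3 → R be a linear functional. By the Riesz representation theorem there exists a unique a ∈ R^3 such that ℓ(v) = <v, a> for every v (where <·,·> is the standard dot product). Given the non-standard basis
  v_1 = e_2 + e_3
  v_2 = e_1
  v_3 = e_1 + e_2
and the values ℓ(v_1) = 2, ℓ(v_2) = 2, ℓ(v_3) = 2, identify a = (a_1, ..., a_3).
a = (2, 0, 2)

Write a = (a_1, ..., a_3) in the standard basis. For each basis vector v_i, ℓ(v_i) = <v_i, a> is a linear equation in the a_j's. Collect the n equations into a matrix system V a = ℓ, where row i of V is v_i (expressed in the standard basis). Since V is invertible (lower-triangular with 1s on the diagonal, up to permutation), solve by back-substitution:
  V =
[[0, 1, 1],
 [1, 0, 0],
 [1, 1, 0]]
  V a = (2, 2, 2)
Solving gives a = (2, 0, 2).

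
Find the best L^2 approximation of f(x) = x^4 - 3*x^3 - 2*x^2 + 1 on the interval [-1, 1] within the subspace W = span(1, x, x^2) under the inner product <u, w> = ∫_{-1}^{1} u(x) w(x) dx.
g(x) = -8*x^2/7 - 9*x/5 + 32/35

The best approximation g ∈ W is the orthogonal projection of f onto W. Writing g = a_0 + a_1 x + a_2 x^2, the coefficients solve the normal equations G · a = b where
  G_{ij} = <φ_i, φ_j> and b_i = <f, φ_i>, with φ_0 = 1, φ_1 = x, φ_2 = x^2.
G =
  [2, 0, 2/3]
  [0, 2/3, 0]
  [2/3, 0, 2/5],
b = (16/15, -6/5, 16/105).
Solving gives a_0 = 32/35, a_1 = -9/5, a_2 = -8/7, so
  g(x) = -8*x^2/7 - 9*x/5 + 32/35.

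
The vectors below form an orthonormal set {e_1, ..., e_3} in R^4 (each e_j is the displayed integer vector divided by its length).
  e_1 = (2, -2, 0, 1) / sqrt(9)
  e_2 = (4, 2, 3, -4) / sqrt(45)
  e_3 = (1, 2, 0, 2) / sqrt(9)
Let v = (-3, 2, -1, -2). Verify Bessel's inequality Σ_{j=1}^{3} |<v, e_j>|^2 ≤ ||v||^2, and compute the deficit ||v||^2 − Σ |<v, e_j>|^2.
Σ |<v, e_j>|^2 = 86/5; ||v||^2 = 18; deficit = 4/5

Write each e_j = u_j / sqrt(<u_j, u_j>) where u_j is the displayed integer vector. Then <v, e_j> = <v, u_j> / sqrt(<u_j, u_j>), so |<v, e_j>|^2 = <v, u_j>^2 / <u_j, u_j>.
Coefficients: <v, e_1> = -12/sqrt(9), <v, e_2> = -3/sqrt(45), <v, e_3> = -3/sqrt(9).
Square and sum: Σ |<v, e_j>|^2 = 86/5.
Compute ||v||^2 = v·v = 18.
Deficit = 18 − 86/5 = 4/5 ≥ 0, confirming Bessel's inequality. (The deficit equals ||v − Σ <v,e_j> e_j||^2, the squared distance from v to span{e_j}.)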